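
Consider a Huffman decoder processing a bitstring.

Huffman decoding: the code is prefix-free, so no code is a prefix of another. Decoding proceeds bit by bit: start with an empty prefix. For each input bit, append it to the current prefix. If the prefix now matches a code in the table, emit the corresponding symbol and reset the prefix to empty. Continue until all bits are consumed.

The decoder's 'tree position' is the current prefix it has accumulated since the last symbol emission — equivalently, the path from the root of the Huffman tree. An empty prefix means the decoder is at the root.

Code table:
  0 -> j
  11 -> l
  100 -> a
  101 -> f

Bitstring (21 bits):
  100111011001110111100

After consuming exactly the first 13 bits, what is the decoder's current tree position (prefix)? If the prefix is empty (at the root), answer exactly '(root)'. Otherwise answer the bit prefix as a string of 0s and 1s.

Bit 0: prefix='1' (no match yet)
Bit 1: prefix='10' (no match yet)
Bit 2: prefix='100' -> emit 'a', reset
Bit 3: prefix='1' (no match yet)
Bit 4: prefix='11' -> emit 'l', reset
Bit 5: prefix='1' (no match yet)
Bit 6: prefix='10' (no match yet)
Bit 7: prefix='101' -> emit 'f', reset
Bit 8: prefix='1' (no match yet)
Bit 9: prefix='10' (no match yet)
Bit 10: prefix='100' -> emit 'a', reset
Bit 11: prefix='1' (no match yet)
Bit 12: prefix='11' -> emit 'l', reset

Answer: (root)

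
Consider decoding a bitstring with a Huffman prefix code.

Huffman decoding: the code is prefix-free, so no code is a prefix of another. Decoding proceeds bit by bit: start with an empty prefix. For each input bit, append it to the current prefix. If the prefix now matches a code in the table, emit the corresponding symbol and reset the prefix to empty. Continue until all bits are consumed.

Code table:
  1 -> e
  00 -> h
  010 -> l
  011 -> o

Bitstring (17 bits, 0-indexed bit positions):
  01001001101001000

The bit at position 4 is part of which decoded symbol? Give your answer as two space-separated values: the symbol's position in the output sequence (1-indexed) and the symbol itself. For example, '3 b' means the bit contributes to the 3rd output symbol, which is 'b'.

Bit 0: prefix='0' (no match yet)
Bit 1: prefix='01' (no match yet)
Bit 2: prefix='010' -> emit 'l', reset
Bit 3: prefix='0' (no match yet)
Bit 4: prefix='01' (no match yet)
Bit 5: prefix='010' -> emit 'l', reset
Bit 6: prefix='0' (no match yet)
Bit 7: prefix='01' (no match yet)
Bit 8: prefix='011' -> emit 'o', reset

Answer: 2 l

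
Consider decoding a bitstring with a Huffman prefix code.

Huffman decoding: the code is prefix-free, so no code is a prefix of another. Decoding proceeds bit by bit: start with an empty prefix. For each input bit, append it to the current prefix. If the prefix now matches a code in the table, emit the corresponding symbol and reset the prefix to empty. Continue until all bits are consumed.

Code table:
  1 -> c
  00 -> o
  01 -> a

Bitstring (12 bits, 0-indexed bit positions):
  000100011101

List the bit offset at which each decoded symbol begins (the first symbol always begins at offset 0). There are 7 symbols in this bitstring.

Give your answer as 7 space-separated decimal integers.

Answer: 0 2 4 6 8 9 10

Derivation:
Bit 0: prefix='0' (no match yet)
Bit 1: prefix='00' -> emit 'o', reset
Bit 2: prefix='0' (no match yet)
Bit 3: prefix='01' -> emit 'a', reset
Bit 4: prefix='0' (no match yet)
Bit 5: prefix='00' -> emit 'o', reset
Bit 6: prefix='0' (no match yet)
Bit 7: prefix='01' -> emit 'a', reset
Bit 8: prefix='1' -> emit 'c', reset
Bit 9: prefix='1' -> emit 'c', reset
Bit 10: prefix='0' (no match yet)
Bit 11: prefix='01' -> emit 'a', reset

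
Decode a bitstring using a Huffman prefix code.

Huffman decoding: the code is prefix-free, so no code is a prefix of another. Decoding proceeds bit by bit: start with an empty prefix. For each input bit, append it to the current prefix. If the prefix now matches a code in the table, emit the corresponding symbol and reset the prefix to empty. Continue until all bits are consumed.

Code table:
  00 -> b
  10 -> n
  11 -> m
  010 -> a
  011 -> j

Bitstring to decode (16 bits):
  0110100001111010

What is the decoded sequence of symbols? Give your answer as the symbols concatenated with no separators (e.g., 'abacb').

Bit 0: prefix='0' (no match yet)
Bit 1: prefix='01' (no match yet)
Bit 2: prefix='011' -> emit 'j', reset
Bit 3: prefix='0' (no match yet)
Bit 4: prefix='01' (no match yet)
Bit 5: prefix='010' -> emit 'a', reset
Bit 6: prefix='0' (no match yet)
Bit 7: prefix='00' -> emit 'b', reset
Bit 8: prefix='0' (no match yet)
Bit 9: prefix='01' (no match yet)
Bit 10: prefix='011' -> emit 'j', reset
Bit 11: prefix='1' (no match yet)
Bit 12: prefix='11' -> emit 'm', reset
Bit 13: prefix='0' (no match yet)
Bit 14: prefix='01' (no match yet)
Bit 15: prefix='010' -> emit 'a', reset

Answer: jabjma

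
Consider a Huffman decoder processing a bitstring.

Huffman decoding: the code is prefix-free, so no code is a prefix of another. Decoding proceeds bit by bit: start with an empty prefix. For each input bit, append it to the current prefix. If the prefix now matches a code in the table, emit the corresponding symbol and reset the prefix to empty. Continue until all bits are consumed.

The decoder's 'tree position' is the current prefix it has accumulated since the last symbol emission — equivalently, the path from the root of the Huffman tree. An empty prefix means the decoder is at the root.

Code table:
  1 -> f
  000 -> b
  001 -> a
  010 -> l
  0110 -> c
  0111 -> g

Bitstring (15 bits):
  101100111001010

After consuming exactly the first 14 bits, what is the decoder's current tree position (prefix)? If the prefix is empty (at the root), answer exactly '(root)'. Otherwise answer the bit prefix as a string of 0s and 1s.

Bit 0: prefix='1' -> emit 'f', reset
Bit 1: prefix='0' (no match yet)
Bit 2: prefix='01' (no match yet)
Bit 3: prefix='011' (no match yet)
Bit 4: prefix='0110' -> emit 'c', reset
Bit 5: prefix='0' (no match yet)
Bit 6: prefix='01' (no match yet)
Bit 7: prefix='011' (no match yet)
Bit 8: prefix='0111' -> emit 'g', reset
Bit 9: prefix='0' (no match yet)
Bit 10: prefix='00' (no match yet)
Bit 11: prefix='001' -> emit 'a', reset
Bit 12: prefix='0' (no match yet)
Bit 13: prefix='01' (no match yet)

Answer: 01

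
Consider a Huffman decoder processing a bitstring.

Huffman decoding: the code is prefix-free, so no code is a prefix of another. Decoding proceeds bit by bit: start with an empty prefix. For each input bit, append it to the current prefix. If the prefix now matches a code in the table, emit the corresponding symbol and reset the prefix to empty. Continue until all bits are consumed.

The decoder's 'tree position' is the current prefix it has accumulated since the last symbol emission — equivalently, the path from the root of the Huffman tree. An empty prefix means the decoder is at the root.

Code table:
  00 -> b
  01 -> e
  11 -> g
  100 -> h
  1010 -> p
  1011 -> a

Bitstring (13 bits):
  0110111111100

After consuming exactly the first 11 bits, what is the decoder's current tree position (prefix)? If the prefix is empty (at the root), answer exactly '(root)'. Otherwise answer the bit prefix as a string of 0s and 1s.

Bit 0: prefix='0' (no match yet)
Bit 1: prefix='01' -> emit 'e', reset
Bit 2: prefix='1' (no match yet)
Bit 3: prefix='10' (no match yet)
Bit 4: prefix='101' (no match yet)
Bit 5: prefix='1011' -> emit 'a', reset
Bit 6: prefix='1' (no match yet)
Bit 7: prefix='11' -> emit 'g', reset
Bit 8: prefix='1' (no match yet)
Bit 9: prefix='11' -> emit 'g', reset
Bit 10: prefix='1' (no match yet)

Answer: 1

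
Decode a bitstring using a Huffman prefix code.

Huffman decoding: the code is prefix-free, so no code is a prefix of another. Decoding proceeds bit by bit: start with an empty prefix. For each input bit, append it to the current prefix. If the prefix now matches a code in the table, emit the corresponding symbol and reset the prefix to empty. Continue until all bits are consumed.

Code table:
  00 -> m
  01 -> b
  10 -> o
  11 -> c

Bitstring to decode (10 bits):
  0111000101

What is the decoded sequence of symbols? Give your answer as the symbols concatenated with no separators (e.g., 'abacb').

Bit 0: prefix='0' (no match yet)
Bit 1: prefix='01' -> emit 'b', reset
Bit 2: prefix='1' (no match yet)
Bit 3: prefix='11' -> emit 'c', reset
Bit 4: prefix='0' (no match yet)
Bit 5: prefix='00' -> emit 'm', reset
Bit 6: prefix='0' (no match yet)
Bit 7: prefix='01' -> emit 'b', reset
Bit 8: prefix='0' (no match yet)
Bit 9: prefix='01' -> emit 'b', reset

Answer: bcmbb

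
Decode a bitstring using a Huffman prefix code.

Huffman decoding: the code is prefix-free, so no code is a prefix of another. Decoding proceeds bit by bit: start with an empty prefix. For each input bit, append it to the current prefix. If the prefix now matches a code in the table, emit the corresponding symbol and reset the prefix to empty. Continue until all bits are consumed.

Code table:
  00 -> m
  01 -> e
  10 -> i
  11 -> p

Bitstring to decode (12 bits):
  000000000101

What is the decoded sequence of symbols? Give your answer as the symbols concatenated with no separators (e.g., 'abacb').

Answer: mmmmee

Derivation:
Bit 0: prefix='0' (no match yet)
Bit 1: prefix='00' -> emit 'm', reset
Bit 2: prefix='0' (no match yet)
Bit 3: prefix='00' -> emit 'm', reset
Bit 4: prefix='0' (no match yet)
Bit 5: prefix='00' -> emit 'm', reset
Bit 6: prefix='0' (no match yet)
Bit 7: prefix='00' -> emit 'm', reset
Bit 8: prefix='0' (no match yet)
Bit 9: prefix='01' -> emit 'e', reset
Bit 10: prefix='0' (no match yet)
Bit 11: prefix='01' -> emit 'e', reset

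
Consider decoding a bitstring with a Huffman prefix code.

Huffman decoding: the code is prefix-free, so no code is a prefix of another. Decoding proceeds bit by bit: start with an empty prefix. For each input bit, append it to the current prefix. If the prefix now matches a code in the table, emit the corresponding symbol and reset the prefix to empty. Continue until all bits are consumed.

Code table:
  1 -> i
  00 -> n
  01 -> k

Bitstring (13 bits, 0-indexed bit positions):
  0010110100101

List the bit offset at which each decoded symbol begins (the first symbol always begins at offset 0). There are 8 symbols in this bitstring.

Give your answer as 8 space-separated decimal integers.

Answer: 0 2 3 5 6 8 10 11

Derivation:
Bit 0: prefix='0' (no match yet)
Bit 1: prefix='00' -> emit 'n', reset
Bit 2: prefix='1' -> emit 'i', reset
Bit 3: prefix='0' (no match yet)
Bit 4: prefix='01' -> emit 'k', reset
Bit 5: prefix='1' -> emit 'i', reset
Bit 6: prefix='0' (no match yet)
Bit 7: prefix='01' -> emit 'k', reset
Bit 8: prefix='0' (no match yet)
Bit 9: prefix='00' -> emit 'n', reset
Bit 10: prefix='1' -> emit 'i', reset
Bit 11: prefix='0' (no match yet)
Bit 12: prefix='01' -> emit 'k', reset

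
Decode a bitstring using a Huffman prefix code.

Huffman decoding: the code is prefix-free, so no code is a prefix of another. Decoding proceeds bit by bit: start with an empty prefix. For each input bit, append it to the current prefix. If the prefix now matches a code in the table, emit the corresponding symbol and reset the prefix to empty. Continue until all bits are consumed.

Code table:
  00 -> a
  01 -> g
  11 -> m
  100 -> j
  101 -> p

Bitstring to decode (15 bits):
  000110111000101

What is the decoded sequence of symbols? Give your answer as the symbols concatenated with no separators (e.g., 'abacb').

Answer: agpmagg

Derivation:
Bit 0: prefix='0' (no match yet)
Bit 1: prefix='00' -> emit 'a', reset
Bit 2: prefix='0' (no match yet)
Bit 3: prefix='01' -> emit 'g', reset
Bit 4: prefix='1' (no match yet)
Bit 5: prefix='10' (no match yet)
Bit 6: prefix='101' -> emit 'p', reset
Bit 7: prefix='1' (no match yet)
Bit 8: prefix='11' -> emit 'm', reset
Bit 9: prefix='0' (no match yet)
Bit 10: prefix='00' -> emit 'a', reset
Bit 11: prefix='0' (no match yet)
Bit 12: prefix='01' -> emit 'g', reset
Bit 13: prefix='0' (no match yet)
Bit 14: prefix='01' -> emit 'g', reset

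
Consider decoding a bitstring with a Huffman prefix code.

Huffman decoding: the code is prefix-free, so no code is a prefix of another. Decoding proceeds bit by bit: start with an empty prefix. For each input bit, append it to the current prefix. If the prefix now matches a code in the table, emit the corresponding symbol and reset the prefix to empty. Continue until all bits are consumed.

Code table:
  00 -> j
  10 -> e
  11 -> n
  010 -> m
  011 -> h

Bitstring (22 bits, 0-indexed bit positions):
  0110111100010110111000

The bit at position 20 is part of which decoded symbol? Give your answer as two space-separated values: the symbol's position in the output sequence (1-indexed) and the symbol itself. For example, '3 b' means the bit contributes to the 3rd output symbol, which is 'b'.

Bit 0: prefix='0' (no match yet)
Bit 1: prefix='01' (no match yet)
Bit 2: prefix='011' -> emit 'h', reset
Bit 3: prefix='0' (no match yet)
Bit 4: prefix='01' (no match yet)
Bit 5: prefix='011' -> emit 'h', reset
Bit 6: prefix='1' (no match yet)
Bit 7: prefix='11' -> emit 'n', reset
Bit 8: prefix='0' (no match yet)
Bit 9: prefix='00' -> emit 'j', reset
Bit 10: prefix='0' (no match yet)
Bit 11: prefix='01' (no match yet)
Bit 12: prefix='010' -> emit 'm', reset
Bit 13: prefix='1' (no match yet)
Bit 14: prefix='11' -> emit 'n', reset
Bit 15: prefix='0' (no match yet)
Bit 16: prefix='01' (no match yet)
Bit 17: prefix='011' -> emit 'h', reset
Bit 18: prefix='1' (no match yet)
Bit 19: prefix='10' -> emit 'e', reset
Bit 20: prefix='0' (no match yet)
Bit 21: prefix='00' -> emit 'j', reset

Answer: 9 j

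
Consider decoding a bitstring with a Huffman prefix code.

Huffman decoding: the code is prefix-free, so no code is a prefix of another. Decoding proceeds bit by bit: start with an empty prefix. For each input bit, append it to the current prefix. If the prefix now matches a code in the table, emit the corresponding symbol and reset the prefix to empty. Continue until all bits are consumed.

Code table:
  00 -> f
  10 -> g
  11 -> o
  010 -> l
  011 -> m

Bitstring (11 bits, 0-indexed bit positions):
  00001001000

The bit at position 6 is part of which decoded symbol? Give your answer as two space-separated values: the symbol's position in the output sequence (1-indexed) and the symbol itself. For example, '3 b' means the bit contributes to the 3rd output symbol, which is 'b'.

Bit 0: prefix='0' (no match yet)
Bit 1: prefix='00' -> emit 'f', reset
Bit 2: prefix='0' (no match yet)
Bit 3: prefix='00' -> emit 'f', reset
Bit 4: prefix='1' (no match yet)
Bit 5: prefix='10' -> emit 'g', reset
Bit 6: prefix='0' (no match yet)
Bit 7: prefix='01' (no match yet)
Bit 8: prefix='010' -> emit 'l', reset
Bit 9: prefix='0' (no match yet)
Bit 10: prefix='00' -> emit 'f', reset

Answer: 4 l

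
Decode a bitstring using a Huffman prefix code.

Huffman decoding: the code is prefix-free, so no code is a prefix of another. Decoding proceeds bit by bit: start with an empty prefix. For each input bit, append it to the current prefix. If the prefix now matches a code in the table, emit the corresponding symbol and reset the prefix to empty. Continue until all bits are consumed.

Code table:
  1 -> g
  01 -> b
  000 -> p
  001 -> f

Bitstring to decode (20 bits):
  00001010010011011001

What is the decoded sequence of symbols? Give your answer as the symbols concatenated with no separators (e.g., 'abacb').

Answer: pbbffgbgf

Derivation:
Bit 0: prefix='0' (no match yet)
Bit 1: prefix='00' (no match yet)
Bit 2: prefix='000' -> emit 'p', reset
Bit 3: prefix='0' (no match yet)
Bit 4: prefix='01' -> emit 'b', reset
Bit 5: prefix='0' (no match yet)
Bit 6: prefix='01' -> emit 'b', reset
Bit 7: prefix='0' (no match yet)
Bit 8: prefix='00' (no match yet)
Bit 9: prefix='001' -> emit 'f', reset
Bit 10: prefix='0' (no match yet)
Bit 11: prefix='00' (no match yet)
Bit 12: prefix='001' -> emit 'f', reset
Bit 13: prefix='1' -> emit 'g', reset
Bit 14: prefix='0' (no match yet)
Bit 15: prefix='01' -> emit 'b', reset
Bit 16: prefix='1' -> emit 'g', reset
Bit 17: prefix='0' (no match yet)
Bit 18: prefix='00' (no match yet)
Bit 19: prefix='001' -> emit 'f', reset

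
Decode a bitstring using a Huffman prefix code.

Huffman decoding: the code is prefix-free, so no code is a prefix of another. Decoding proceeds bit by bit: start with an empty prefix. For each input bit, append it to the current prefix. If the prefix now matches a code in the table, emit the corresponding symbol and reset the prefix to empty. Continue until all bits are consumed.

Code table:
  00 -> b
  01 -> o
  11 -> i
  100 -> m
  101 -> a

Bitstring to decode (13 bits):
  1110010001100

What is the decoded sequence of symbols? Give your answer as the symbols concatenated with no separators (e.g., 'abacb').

Bit 0: prefix='1' (no match yet)
Bit 1: prefix='11' -> emit 'i', reset
Bit 2: prefix='1' (no match yet)
Bit 3: prefix='10' (no match yet)
Bit 4: prefix='100' -> emit 'm', reset
Bit 5: prefix='1' (no match yet)
Bit 6: prefix='10' (no match yet)
Bit 7: prefix='100' -> emit 'm', reset
Bit 8: prefix='0' (no match yet)
Bit 9: prefix='01' -> emit 'o', reset
Bit 10: prefix='1' (no match yet)
Bit 11: prefix='10' (no match yet)
Bit 12: prefix='100' -> emit 'm', reset

Answer: immom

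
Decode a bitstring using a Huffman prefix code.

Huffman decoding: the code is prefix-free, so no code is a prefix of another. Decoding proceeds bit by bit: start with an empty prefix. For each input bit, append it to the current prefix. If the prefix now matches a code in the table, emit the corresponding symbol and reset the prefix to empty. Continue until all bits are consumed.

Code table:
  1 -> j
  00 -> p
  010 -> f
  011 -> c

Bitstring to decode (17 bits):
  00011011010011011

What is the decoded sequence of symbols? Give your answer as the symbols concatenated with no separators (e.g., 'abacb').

Answer: pccfcc

Derivation:
Bit 0: prefix='0' (no match yet)
Bit 1: prefix='00' -> emit 'p', reset
Bit 2: prefix='0' (no match yet)
Bit 3: prefix='01' (no match yet)
Bit 4: prefix='011' -> emit 'c', reset
Bit 5: prefix='0' (no match yet)
Bit 6: prefix='01' (no match yet)
Bit 7: prefix='011' -> emit 'c', reset
Bit 8: prefix='0' (no match yet)
Bit 9: prefix='01' (no match yet)
Bit 10: prefix='010' -> emit 'f', reset
Bit 11: prefix='0' (no match yet)
Bit 12: prefix='01' (no match yet)
Bit 13: prefix='011' -> emit 'c', reset
Bit 14: prefix='0' (no match yet)
Bit 15: prefix='01' (no match yet)
Bit 16: prefix='011' -> emit 'c', reset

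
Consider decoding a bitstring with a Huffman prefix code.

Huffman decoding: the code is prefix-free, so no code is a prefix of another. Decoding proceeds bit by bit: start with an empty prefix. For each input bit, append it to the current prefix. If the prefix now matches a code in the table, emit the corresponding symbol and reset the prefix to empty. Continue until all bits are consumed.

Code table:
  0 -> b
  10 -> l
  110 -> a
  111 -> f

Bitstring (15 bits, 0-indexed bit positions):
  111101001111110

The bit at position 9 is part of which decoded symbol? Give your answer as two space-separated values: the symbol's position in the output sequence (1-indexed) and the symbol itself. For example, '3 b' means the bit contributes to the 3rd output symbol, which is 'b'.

Bit 0: prefix='1' (no match yet)
Bit 1: prefix='11' (no match yet)
Bit 2: prefix='111' -> emit 'f', reset
Bit 3: prefix='1' (no match yet)
Bit 4: prefix='10' -> emit 'l', reset
Bit 5: prefix='1' (no match yet)
Bit 6: prefix='10' -> emit 'l', reset
Bit 7: prefix='0' -> emit 'b', reset
Bit 8: prefix='1' (no match yet)
Bit 9: prefix='11' (no match yet)
Bit 10: prefix='111' -> emit 'f', reset
Bit 11: prefix='1' (no match yet)
Bit 12: prefix='11' (no match yet)
Bit 13: prefix='111' -> emit 'f', reset

Answer: 5 f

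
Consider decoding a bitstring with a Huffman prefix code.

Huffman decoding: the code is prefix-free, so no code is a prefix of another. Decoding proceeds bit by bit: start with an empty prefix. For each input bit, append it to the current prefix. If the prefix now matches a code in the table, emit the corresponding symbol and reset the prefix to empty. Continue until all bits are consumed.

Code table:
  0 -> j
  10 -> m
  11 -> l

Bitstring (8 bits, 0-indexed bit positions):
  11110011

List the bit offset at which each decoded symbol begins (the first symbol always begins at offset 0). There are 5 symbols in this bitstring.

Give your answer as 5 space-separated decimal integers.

Bit 0: prefix='1' (no match yet)
Bit 1: prefix='11' -> emit 'l', reset
Bit 2: prefix='1' (no match yet)
Bit 3: prefix='11' -> emit 'l', reset
Bit 4: prefix='0' -> emit 'j', reset
Bit 5: prefix='0' -> emit 'j', reset
Bit 6: prefix='1' (no match yet)
Bit 7: prefix='11' -> emit 'l', reset

Answer: 0 2 4 5 6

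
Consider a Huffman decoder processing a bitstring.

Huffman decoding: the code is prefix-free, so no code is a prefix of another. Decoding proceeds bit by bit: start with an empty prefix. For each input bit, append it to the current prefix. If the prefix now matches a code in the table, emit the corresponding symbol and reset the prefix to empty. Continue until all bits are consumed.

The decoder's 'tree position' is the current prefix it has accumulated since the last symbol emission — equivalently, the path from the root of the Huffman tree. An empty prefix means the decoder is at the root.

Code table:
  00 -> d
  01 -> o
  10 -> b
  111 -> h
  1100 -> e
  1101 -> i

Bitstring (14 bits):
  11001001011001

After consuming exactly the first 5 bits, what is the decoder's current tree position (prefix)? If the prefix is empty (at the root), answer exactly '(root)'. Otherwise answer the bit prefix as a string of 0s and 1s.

Bit 0: prefix='1' (no match yet)
Bit 1: prefix='11' (no match yet)
Bit 2: prefix='110' (no match yet)
Bit 3: prefix='1100' -> emit 'e', reset
Bit 4: prefix='1' (no match yet)

Answer: 1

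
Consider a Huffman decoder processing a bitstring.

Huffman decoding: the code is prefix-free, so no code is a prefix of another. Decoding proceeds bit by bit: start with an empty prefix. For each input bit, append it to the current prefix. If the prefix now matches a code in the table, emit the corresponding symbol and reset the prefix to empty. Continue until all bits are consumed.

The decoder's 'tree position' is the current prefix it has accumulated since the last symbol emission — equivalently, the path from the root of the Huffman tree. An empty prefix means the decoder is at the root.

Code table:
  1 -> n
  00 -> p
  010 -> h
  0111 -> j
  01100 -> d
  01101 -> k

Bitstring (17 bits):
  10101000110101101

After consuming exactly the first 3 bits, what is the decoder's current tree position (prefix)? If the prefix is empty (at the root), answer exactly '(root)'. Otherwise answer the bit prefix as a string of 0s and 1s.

Answer: 01

Derivation:
Bit 0: prefix='1' -> emit 'n', reset
Bit 1: prefix='0' (no match yet)
Bit 2: prefix='01' (no match yet)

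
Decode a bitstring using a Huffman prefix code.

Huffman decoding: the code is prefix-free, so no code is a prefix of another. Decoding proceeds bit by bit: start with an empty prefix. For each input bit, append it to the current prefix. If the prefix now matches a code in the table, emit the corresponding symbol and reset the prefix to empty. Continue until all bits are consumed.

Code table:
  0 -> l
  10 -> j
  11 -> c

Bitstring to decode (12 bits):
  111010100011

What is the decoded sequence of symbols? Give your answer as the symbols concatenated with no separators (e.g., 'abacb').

Answer: cjjjllc

Derivation:
Bit 0: prefix='1' (no match yet)
Bit 1: prefix='11' -> emit 'c', reset
Bit 2: prefix='1' (no match yet)
Bit 3: prefix='10' -> emit 'j', reset
Bit 4: prefix='1' (no match yet)
Bit 5: prefix='10' -> emit 'j', reset
Bit 6: prefix='1' (no match yet)
Bit 7: prefix='10' -> emit 'j', reset
Bit 8: prefix='0' -> emit 'l', reset
Bit 9: prefix='0' -> emit 'l', reset
Bit 10: prefix='1' (no match yet)
Bit 11: prefix='11' -> emit 'c', reset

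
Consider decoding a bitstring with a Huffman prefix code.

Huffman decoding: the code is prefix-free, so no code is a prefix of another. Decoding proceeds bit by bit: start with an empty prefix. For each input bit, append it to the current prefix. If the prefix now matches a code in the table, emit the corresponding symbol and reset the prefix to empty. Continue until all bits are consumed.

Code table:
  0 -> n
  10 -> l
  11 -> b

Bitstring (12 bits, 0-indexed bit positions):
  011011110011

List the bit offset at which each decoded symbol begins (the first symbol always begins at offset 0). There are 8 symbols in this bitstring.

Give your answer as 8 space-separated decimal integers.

Answer: 0 1 3 4 6 8 9 10

Derivation:
Bit 0: prefix='0' -> emit 'n', reset
Bit 1: prefix='1' (no match yet)
Bit 2: prefix='11' -> emit 'b', reset
Bit 3: prefix='0' -> emit 'n', reset
Bit 4: prefix='1' (no match yet)
Bit 5: prefix='11' -> emit 'b', reset
Bit 6: prefix='1' (no match yet)
Bit 7: prefix='11' -> emit 'b', reset
Bit 8: prefix='0' -> emit 'n', reset
Bit 9: prefix='0' -> emit 'n', reset
Bit 10: prefix='1' (no match yet)
Bit 11: prefix='11' -> emit 'b', reset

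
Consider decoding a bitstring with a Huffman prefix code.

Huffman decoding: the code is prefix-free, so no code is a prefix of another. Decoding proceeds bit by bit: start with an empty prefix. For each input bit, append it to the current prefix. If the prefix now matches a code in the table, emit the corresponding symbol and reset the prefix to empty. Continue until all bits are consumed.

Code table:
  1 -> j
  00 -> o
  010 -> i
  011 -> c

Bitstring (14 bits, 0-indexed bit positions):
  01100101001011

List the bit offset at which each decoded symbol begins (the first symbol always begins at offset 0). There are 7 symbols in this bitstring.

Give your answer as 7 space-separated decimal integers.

Bit 0: prefix='0' (no match yet)
Bit 1: prefix='01' (no match yet)
Bit 2: prefix='011' -> emit 'c', reset
Bit 3: prefix='0' (no match yet)
Bit 4: prefix='00' -> emit 'o', reset
Bit 5: prefix='1' -> emit 'j', reset
Bit 6: prefix='0' (no match yet)
Bit 7: prefix='01' (no match yet)
Bit 8: prefix='010' -> emit 'i', reset
Bit 9: prefix='0' (no match yet)
Bit 10: prefix='01' (no match yet)
Bit 11: prefix='010' -> emit 'i', reset
Bit 12: prefix='1' -> emit 'j', reset
Bit 13: prefix='1' -> emit 'j', reset

Answer: 0 3 5 6 9 12 13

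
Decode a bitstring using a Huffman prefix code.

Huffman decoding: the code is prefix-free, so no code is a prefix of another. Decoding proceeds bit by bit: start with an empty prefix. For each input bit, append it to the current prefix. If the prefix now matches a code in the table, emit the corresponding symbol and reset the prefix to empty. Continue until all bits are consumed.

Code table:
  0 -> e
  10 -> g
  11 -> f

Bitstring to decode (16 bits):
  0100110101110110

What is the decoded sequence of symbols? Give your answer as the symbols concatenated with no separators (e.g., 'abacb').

Answer: egefegfgfe

Derivation:
Bit 0: prefix='0' -> emit 'e', reset
Bit 1: prefix='1' (no match yet)
Bit 2: prefix='10' -> emit 'g', reset
Bit 3: prefix='0' -> emit 'e', reset
Bit 4: prefix='1' (no match yet)
Bit 5: prefix='11' -> emit 'f', reset
Bit 6: prefix='0' -> emit 'e', reset
Bit 7: prefix='1' (no match yet)
Bit 8: prefix='10' -> emit 'g', reset
Bit 9: prefix='1' (no match yet)
Bit 10: prefix='11' -> emit 'f', reset
Bit 11: prefix='1' (no match yet)
Bit 12: prefix='10' -> emit 'g', reset
Bit 13: prefix='1' (no match yet)
Bit 14: prefix='11' -> emit 'f', reset
Bit 15: prefix='0' -> emit 'e', reset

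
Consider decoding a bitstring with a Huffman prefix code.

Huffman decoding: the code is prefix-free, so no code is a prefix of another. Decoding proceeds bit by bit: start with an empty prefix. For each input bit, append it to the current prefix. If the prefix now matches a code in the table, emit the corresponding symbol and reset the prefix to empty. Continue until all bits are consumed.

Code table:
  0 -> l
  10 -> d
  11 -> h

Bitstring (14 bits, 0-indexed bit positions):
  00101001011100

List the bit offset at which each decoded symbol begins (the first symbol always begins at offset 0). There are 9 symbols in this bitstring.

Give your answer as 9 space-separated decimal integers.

Answer: 0 1 2 4 6 7 9 11 13

Derivation:
Bit 0: prefix='0' -> emit 'l', reset
Bit 1: prefix='0' -> emit 'l', reset
Bit 2: prefix='1' (no match yet)
Bit 3: prefix='10' -> emit 'd', reset
Bit 4: prefix='1' (no match yet)
Bit 5: prefix='10' -> emit 'd', reset
Bit 6: prefix='0' -> emit 'l', reset
Bit 7: prefix='1' (no match yet)
Bit 8: prefix='10' -> emit 'd', reset
Bit 9: prefix='1' (no match yet)
Bit 10: prefix='11' -> emit 'h', reset
Bit 11: prefix='1' (no match yet)
Bit 12: prefix='10' -> emit 'd', reset
Bit 13: prefix='0' -> emit 'l', reset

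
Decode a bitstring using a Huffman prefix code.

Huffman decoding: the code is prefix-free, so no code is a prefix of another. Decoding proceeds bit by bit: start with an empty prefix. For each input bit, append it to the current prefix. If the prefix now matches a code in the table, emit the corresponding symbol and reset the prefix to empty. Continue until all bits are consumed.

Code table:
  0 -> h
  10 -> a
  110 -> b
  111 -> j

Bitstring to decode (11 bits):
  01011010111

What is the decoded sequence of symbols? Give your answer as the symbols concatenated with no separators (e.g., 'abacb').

Bit 0: prefix='0' -> emit 'h', reset
Bit 1: prefix='1' (no match yet)
Bit 2: prefix='10' -> emit 'a', reset
Bit 3: prefix='1' (no match yet)
Bit 4: prefix='11' (no match yet)
Bit 5: prefix='110' -> emit 'b', reset
Bit 6: prefix='1' (no match yet)
Bit 7: prefix='10' -> emit 'a', reset
Bit 8: prefix='1' (no match yet)
Bit 9: prefix='11' (no match yet)
Bit 10: prefix='111' -> emit 'j', reset

Answer: habaj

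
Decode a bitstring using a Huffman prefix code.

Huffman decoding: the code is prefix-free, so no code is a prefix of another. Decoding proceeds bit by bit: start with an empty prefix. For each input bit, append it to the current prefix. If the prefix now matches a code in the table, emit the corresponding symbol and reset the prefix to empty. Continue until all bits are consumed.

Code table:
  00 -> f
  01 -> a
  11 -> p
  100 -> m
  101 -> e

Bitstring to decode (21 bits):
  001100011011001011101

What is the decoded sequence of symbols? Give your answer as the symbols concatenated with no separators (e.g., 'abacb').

Bit 0: prefix='0' (no match yet)
Bit 1: prefix='00' -> emit 'f', reset
Bit 2: prefix='1' (no match yet)
Bit 3: prefix='11' -> emit 'p', reset
Bit 4: prefix='0' (no match yet)
Bit 5: prefix='00' -> emit 'f', reset
Bit 6: prefix='0' (no match yet)
Bit 7: prefix='01' -> emit 'a', reset
Bit 8: prefix='1' (no match yet)
Bit 9: prefix='10' (no match yet)
Bit 10: prefix='101' -> emit 'e', reset
Bit 11: prefix='1' (no match yet)
Bit 12: prefix='10' (no match yet)
Bit 13: prefix='100' -> emit 'm', reset
Bit 14: prefix='1' (no match yet)
Bit 15: prefix='10' (no match yet)
Bit 16: prefix='101' -> emit 'e', reset
Bit 17: prefix='1' (no match yet)
Bit 18: prefix='11' -> emit 'p', reset
Bit 19: prefix='0' (no match yet)
Bit 20: prefix='01' -> emit 'a', reset

Answer: fpfaemepa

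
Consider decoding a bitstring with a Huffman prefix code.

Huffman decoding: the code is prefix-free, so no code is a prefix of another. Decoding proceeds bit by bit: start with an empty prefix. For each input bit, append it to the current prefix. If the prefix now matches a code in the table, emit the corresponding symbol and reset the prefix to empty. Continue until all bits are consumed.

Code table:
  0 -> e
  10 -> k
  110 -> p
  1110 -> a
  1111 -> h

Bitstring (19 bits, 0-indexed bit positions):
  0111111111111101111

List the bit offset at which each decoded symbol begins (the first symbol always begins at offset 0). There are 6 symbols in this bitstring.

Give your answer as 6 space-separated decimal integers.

Bit 0: prefix='0' -> emit 'e', reset
Bit 1: prefix='1' (no match yet)
Bit 2: prefix='11' (no match yet)
Bit 3: prefix='111' (no match yet)
Bit 4: prefix='1111' -> emit 'h', reset
Bit 5: prefix='1' (no match yet)
Bit 6: prefix='11' (no match yet)
Bit 7: prefix='111' (no match yet)
Bit 8: prefix='1111' -> emit 'h', reset
Bit 9: prefix='1' (no match yet)
Bit 10: prefix='11' (no match yet)
Bit 11: prefix='111' (no match yet)
Bit 12: prefix='1111' -> emit 'h', reset
Bit 13: prefix='1' (no match yet)
Bit 14: prefix='10' -> emit 'k', reset
Bit 15: prefix='1' (no match yet)
Bit 16: prefix='11' (no match yet)
Bit 17: prefix='111' (no match yet)
Bit 18: prefix='1111' -> emit 'h', reset

Answer: 0 1 5 9 13 15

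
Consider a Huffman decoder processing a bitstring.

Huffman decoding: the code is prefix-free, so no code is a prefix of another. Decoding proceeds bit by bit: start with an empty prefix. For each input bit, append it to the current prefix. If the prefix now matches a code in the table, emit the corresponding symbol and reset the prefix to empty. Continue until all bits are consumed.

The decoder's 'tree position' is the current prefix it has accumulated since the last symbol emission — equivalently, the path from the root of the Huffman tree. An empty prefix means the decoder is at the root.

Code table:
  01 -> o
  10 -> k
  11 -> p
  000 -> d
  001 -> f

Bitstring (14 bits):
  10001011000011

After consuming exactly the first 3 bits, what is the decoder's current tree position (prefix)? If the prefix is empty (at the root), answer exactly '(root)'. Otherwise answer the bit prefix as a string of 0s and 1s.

Bit 0: prefix='1' (no match yet)
Bit 1: prefix='10' -> emit 'k', reset
Bit 2: prefix='0' (no match yet)

Answer: 0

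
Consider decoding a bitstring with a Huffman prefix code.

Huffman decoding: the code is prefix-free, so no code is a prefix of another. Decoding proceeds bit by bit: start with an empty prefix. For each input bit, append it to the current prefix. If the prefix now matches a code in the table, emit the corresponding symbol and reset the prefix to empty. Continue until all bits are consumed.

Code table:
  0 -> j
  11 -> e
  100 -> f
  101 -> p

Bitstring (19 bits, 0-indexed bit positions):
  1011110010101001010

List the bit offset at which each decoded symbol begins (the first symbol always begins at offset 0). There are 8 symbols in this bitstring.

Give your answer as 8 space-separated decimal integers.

Answer: 0 3 5 8 11 12 15 18

Derivation:
Bit 0: prefix='1' (no match yet)
Bit 1: prefix='10' (no match yet)
Bit 2: prefix='101' -> emit 'p', reset
Bit 3: prefix='1' (no match yet)
Bit 4: prefix='11' -> emit 'e', reset
Bit 5: prefix='1' (no match yet)
Bit 6: prefix='10' (no match yet)
Bit 7: prefix='100' -> emit 'f', reset
Bit 8: prefix='1' (no match yet)
Bit 9: prefix='10' (no match yet)
Bit 10: prefix='101' -> emit 'p', reset
Bit 11: prefix='0' -> emit 'j', reset
Bit 12: prefix='1' (no match yet)
Bit 13: prefix='10' (no match yet)
Bit 14: prefix='100' -> emit 'f', reset
Bit 15: prefix='1' (no match yet)
Bit 16: prefix='10' (no match yet)
Bit 17: prefix='101' -> emit 'p', reset
Bit 18: prefix='0' -> emit 'j', reset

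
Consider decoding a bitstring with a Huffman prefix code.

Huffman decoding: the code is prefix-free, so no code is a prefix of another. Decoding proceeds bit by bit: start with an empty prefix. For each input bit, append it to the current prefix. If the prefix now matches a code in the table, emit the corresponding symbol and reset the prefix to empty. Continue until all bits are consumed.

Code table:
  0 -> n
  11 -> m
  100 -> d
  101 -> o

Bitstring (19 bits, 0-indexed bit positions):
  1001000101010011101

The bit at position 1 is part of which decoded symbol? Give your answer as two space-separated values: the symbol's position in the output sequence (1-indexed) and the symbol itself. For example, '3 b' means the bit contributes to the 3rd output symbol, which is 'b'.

Bit 0: prefix='1' (no match yet)
Bit 1: prefix='10' (no match yet)
Bit 2: prefix='100' -> emit 'd', reset
Bit 3: prefix='1' (no match yet)
Bit 4: prefix='10' (no match yet)
Bit 5: prefix='100' -> emit 'd', reset

Answer: 1 d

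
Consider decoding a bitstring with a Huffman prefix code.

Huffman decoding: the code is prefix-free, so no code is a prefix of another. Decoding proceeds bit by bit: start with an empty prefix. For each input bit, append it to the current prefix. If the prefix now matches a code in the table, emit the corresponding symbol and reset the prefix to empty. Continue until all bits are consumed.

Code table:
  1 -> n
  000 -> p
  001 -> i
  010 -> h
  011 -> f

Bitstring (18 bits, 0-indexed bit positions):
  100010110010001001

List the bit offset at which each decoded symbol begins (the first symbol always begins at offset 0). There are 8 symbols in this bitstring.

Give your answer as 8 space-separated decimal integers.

Answer: 0 1 4 5 8 11 14 15

Derivation:
Bit 0: prefix='1' -> emit 'n', reset
Bit 1: prefix='0' (no match yet)
Bit 2: prefix='00' (no match yet)
Bit 3: prefix='000' -> emit 'p', reset
Bit 4: prefix='1' -> emit 'n', reset
Bit 5: prefix='0' (no match yet)
Bit 6: prefix='01' (no match yet)
Bit 7: prefix='011' -> emit 'f', reset
Bit 8: prefix='0' (no match yet)
Bit 9: prefix='00' (no match yet)
Bit 10: prefix='001' -> emit 'i', reset
Bit 11: prefix='0' (no match yet)
Bit 12: prefix='00' (no match yet)
Bit 13: prefix='000' -> emit 'p', reset
Bit 14: prefix='1' -> emit 'n', reset
Bit 15: prefix='0' (no match yet)
Bit 16: prefix='00' (no match yet)
Bit 17: prefix='001' -> emit 'i', reset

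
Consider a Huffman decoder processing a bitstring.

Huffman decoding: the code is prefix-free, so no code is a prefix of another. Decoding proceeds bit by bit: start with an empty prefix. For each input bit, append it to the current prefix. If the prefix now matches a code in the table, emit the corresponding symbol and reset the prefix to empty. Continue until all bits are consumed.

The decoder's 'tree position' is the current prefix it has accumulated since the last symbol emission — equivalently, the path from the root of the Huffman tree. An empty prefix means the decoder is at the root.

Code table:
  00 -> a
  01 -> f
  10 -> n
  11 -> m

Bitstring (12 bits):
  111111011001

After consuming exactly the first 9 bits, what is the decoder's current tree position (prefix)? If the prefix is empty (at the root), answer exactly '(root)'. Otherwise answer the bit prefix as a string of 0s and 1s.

Bit 0: prefix='1' (no match yet)
Bit 1: prefix='11' -> emit 'm', reset
Bit 2: prefix='1' (no match yet)
Bit 3: prefix='11' -> emit 'm', reset
Bit 4: prefix='1' (no match yet)
Bit 5: prefix='11' -> emit 'm', reset
Bit 6: prefix='0' (no match yet)
Bit 7: prefix='01' -> emit 'f', reset
Bit 8: prefix='1' (no match yet)

Answer: 1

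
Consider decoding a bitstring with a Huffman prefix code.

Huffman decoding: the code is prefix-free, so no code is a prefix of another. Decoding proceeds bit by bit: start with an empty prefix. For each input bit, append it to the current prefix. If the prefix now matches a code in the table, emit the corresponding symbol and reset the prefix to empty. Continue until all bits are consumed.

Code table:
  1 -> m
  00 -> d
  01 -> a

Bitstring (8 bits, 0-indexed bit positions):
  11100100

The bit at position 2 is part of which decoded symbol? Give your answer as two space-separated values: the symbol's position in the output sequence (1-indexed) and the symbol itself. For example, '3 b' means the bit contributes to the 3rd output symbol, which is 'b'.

Answer: 3 m

Derivation:
Bit 0: prefix='1' -> emit 'm', reset
Bit 1: prefix='1' -> emit 'm', reset
Bit 2: prefix='1' -> emit 'm', reset
Bit 3: prefix='0' (no match yet)
Bit 4: prefix='00' -> emit 'd', reset
Bit 5: prefix='1' -> emit 'm', reset
Bit 6: prefix='0' (no match yet)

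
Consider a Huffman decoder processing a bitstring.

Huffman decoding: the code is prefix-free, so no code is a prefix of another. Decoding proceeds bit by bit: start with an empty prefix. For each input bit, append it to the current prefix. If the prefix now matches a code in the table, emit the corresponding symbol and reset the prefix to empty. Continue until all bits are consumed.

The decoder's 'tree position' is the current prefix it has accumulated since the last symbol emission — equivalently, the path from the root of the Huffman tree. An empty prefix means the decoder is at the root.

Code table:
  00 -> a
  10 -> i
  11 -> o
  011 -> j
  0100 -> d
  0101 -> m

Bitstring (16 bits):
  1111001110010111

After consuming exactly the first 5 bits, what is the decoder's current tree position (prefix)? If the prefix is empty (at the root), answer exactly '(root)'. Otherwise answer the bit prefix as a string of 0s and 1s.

Bit 0: prefix='1' (no match yet)
Bit 1: prefix='11' -> emit 'o', reset
Bit 2: prefix='1' (no match yet)
Bit 3: prefix='11' -> emit 'o', reset
Bit 4: prefix='0' (no match yet)

Answer: 0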